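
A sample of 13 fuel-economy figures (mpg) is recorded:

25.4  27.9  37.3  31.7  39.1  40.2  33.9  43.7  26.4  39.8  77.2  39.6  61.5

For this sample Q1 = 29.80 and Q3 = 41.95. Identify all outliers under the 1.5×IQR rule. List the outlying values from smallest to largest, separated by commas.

IQR = Q3 − Q1 = 41.95 − 29.80 = 12.15.
Lower fence = Q1 − 1.5·IQR = 29.80 − 18.225 = 11.575.
Upper fence = Q3 + 1.5·IQR = 41.95 + 18.225 = 60.175.
61.5 > 60.175 → outlier.
77.2 > 60.175 → outlier.
All remaining values lie within [11.575, 60.175].

61.5, 77.2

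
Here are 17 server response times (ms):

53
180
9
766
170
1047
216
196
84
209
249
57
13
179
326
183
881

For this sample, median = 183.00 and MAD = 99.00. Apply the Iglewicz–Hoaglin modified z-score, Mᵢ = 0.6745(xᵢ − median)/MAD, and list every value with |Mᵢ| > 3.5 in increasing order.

|Mᵢ| > 3.5 ⇔ |xᵢ − 183.00| > 3.5·99.00/0.6745 = 513.71.
So outliers lie outside [-330.71, 696.71].
766: M = 3.97 → outlier.
881: M = 4.76 → outlier.
1047: M = 5.89 → outlier.

766, 881, 1047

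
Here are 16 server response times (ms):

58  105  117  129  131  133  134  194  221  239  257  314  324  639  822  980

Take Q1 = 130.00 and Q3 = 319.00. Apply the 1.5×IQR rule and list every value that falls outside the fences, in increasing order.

IQR = Q3 − Q1 = 319.00 − 130.00 = 189.00.
Lower fence = Q1 − 1.5·IQR = 130.00 − 283.50 = -153.50.
Upper fence = Q3 + 1.5·IQR = 319.00 + 283.50 = 602.50.
639 > 602.50 → outlier.
822 > 602.50 → outlier.
980 > 602.50 → outlier.
All remaining values lie within [-153.50, 602.50].

639, 822, 980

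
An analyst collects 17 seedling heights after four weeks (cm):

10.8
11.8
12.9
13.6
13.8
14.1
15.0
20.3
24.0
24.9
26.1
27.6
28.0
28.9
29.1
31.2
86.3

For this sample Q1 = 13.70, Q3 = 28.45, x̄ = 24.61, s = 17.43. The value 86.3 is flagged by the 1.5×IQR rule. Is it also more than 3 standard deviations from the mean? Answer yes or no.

yes

z = (86.3 − 24.61) / 17.43 = 3.54.
|z| = 3.54 > 3.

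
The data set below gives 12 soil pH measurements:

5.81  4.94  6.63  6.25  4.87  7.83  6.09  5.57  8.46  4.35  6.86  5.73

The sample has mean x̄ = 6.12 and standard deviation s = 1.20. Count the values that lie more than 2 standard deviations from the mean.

0

Cutoffs: x̄ ± 2s = [3.72, 8.52].
Every value lies within the cutoffs.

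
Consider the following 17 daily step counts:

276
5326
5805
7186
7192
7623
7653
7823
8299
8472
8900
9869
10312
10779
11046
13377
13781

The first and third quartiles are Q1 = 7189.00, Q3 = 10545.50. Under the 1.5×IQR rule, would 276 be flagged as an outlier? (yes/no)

IQR = Q3 − Q1 = 10545.50 − 7189.00 = 3356.50.
Lower fence = Q1 − 1.5·IQR = 7189.00 − 5034.75 = 2154.25.
Upper fence = Q3 + 1.5·IQR = 10545.50 + 5034.75 = 15580.25.
276 lies below the lower fence.

yes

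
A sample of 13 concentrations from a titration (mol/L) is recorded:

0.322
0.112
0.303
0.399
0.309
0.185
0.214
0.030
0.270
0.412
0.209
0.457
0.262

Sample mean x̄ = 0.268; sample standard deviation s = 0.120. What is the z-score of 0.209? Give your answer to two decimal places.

-0.49

z = (0.209 − 0.268) / 0.120 = -0.49.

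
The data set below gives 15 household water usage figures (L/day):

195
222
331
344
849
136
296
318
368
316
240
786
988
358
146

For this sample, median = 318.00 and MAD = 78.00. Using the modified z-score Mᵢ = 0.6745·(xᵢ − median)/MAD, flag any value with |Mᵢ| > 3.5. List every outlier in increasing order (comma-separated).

|Mᵢ| > 3.5 ⇔ |xᵢ − 318.00| > 3.5·78.00/0.6745 = 404.74.
So outliers lie outside [-86.74, 722.74].
786: M = 4.05 → outlier.
849: M = 4.59 → outlier.
988: M = 5.79 → outlier.

786, 849, 988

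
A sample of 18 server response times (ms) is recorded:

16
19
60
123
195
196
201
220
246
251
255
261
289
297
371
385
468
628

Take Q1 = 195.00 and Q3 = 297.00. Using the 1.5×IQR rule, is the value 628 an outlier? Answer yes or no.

IQR = Q3 − Q1 = 297.00 − 195.00 = 102.00.
Lower fence = Q1 − 1.5·IQR = 195.00 − 153.00 = 42.00.
Upper fence = Q3 + 1.5·IQR = 297.00 + 153.00 = 450.00.
628 lies above the upper fence.

yes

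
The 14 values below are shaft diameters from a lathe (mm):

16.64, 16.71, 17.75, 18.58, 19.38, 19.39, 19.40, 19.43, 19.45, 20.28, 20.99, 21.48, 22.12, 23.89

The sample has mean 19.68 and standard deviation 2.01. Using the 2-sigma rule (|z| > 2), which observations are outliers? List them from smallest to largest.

23.89

Cutoffs at x̄ ± 2s: 19.68 ± 2·2.01 = [15.66, 23.70].
23.89: z = 2.09, |z| > 2 → outlier.
Every other value lies within [15.66, 23.70].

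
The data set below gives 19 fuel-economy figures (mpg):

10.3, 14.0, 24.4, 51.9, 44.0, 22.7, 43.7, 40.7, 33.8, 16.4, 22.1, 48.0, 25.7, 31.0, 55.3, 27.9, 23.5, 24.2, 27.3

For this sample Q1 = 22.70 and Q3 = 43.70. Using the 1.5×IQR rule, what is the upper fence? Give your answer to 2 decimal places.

IQR = Q3 − Q1 = 43.70 − 22.70 = 21.00.
Lower fence = Q1 − 1.5·IQR = 22.70 − 31.50 = -8.80.
Upper fence = Q3 + 1.5·IQR = 43.70 + 31.50 = 75.20.

75.20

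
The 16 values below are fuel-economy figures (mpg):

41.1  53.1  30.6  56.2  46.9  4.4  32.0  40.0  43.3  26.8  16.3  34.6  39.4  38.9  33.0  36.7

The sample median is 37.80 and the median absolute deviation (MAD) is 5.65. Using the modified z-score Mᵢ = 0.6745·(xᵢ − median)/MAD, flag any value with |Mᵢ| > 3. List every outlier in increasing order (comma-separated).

|Mᵢ| > 3 ⇔ |xᵢ − 37.80| > 3·5.65/0.6745 = 25.13.
So outliers lie outside [12.67, 62.93].
4.4: M = -3.99 → outlier.

4.4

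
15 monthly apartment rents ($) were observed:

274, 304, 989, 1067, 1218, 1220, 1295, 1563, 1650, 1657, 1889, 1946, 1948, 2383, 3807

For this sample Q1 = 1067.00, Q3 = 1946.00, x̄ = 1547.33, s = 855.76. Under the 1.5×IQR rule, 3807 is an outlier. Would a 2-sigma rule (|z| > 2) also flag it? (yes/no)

yes

z = (3807 − 1547.33) / 855.76 = 2.64.
|z| = 2.64 > 2.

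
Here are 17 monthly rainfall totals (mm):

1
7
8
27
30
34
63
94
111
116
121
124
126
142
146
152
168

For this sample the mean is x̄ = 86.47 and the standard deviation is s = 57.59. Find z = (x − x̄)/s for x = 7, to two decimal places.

-1.38

z = (7 − 86.47) / 57.59 = -1.38.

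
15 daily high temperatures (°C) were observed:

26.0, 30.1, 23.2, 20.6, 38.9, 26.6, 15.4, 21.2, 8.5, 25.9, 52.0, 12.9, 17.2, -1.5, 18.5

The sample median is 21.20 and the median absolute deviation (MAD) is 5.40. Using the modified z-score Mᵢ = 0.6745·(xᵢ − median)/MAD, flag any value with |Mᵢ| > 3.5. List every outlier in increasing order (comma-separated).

|Mᵢ| > 3.5 ⇔ |xᵢ − 21.20| > 3.5·5.40/0.6745 = 28.02.
So outliers lie outside [-6.82, 49.22].
52.0: M = 3.85 → outlier.

52.0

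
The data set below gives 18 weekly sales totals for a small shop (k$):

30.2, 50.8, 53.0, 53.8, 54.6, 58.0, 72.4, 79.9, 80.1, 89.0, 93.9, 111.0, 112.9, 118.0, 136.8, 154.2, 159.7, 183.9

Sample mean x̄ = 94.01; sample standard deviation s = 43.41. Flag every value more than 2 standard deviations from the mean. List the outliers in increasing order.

183.9

Cutoffs at x̄ ± 2s: 94.01 ± 2·43.41 = [7.19, 180.83].
183.9: z = 2.07, |z| > 2 → outlier.
Every other value lies within [7.19, 180.83].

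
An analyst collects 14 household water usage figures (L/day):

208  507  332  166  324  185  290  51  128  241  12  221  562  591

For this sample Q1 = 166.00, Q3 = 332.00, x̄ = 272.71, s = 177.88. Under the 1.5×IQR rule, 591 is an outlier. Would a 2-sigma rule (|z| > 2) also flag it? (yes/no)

z = (591 − 272.71) / 177.88 = 1.79.
|z| = 1.79 ≤ 2.

no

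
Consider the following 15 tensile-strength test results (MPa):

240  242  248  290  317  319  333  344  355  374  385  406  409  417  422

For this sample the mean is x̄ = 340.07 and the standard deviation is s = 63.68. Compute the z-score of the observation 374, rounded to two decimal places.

z = (374 − 340.07) / 63.68 = 0.53.

0.53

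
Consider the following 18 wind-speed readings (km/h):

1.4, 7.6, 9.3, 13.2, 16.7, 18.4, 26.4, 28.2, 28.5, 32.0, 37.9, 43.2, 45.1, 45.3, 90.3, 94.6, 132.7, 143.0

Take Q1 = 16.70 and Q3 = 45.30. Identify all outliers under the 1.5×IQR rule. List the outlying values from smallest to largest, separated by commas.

IQR = Q3 − Q1 = 45.30 − 16.70 = 28.60.
Lower fence = Q1 − 1.5·IQR = 16.70 − 42.90 = -26.20.
Upper fence = Q3 + 1.5·IQR = 45.30 + 42.90 = 88.20.
90.3 > 88.20 → outlier.
94.6 > 88.20 → outlier.
132.7 > 88.20 → outlier.
143.0 > 88.20 → outlier.
All remaining values lie within [-26.20, 88.20].

90.3, 94.6, 132.7, 143.0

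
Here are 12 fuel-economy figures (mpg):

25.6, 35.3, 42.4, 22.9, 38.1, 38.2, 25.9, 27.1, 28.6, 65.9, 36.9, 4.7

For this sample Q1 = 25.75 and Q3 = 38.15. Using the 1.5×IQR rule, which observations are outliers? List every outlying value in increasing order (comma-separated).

IQR = Q3 − Q1 = 38.15 − 25.75 = 12.40.
Lower fence = Q1 − 1.5·IQR = 25.75 − 18.60 = 7.15.
Upper fence = Q3 + 1.5·IQR = 38.15 + 18.60 = 56.75.
4.7 < 7.15 → outlier.
65.9 > 56.75 → outlier.
All remaining values lie within [7.15, 56.75].

4.7, 65.9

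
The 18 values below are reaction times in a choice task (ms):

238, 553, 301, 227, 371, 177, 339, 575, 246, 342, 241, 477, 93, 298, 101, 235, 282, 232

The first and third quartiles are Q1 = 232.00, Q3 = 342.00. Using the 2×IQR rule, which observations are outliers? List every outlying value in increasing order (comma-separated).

575

IQR = Q3 − Q1 = 342.00 − 232.00 = 110.00.
Lower fence = Q1 − 2·IQR = 232.00 − 220.00 = 12.00.
Upper fence = Q3 + 2·IQR = 342.00 + 220.00 = 562.00.
575 > 562.00 → outlier.
All remaining values lie within [12.00, 562.00].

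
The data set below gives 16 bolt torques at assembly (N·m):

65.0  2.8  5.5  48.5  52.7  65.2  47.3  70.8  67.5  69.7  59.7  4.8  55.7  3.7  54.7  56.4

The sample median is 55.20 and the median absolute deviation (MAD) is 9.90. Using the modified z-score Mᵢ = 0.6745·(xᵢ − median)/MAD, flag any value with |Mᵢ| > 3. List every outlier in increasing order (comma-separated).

|Mᵢ| > 3 ⇔ |xᵢ − 55.20| > 3·9.90/0.6745 = 44.03.
So outliers lie outside [11.17, 99.23].
2.8: M = -3.57 → outlier.
3.7: M = -3.51 → outlier.
4.8: M = -3.43 → outlier.
5.5: M = -3.39 → outlier.

2.8, 3.7, 4.8, 5.5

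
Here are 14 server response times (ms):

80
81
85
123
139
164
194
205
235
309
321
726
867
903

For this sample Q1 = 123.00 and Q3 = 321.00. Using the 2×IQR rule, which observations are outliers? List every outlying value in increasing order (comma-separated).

IQR = Q3 − Q1 = 321.00 − 123.00 = 198.00.
Lower fence = Q1 − 2·IQR = 123.00 − 396.00 = -273.00.
Upper fence = Q3 + 2·IQR = 321.00 + 396.00 = 717.00.
726 > 717.00 → outlier.
867 > 717.00 → outlier.
903 > 717.00 → outlier.
All remaining values lie within [-273.00, 717.00].

726, 867, 903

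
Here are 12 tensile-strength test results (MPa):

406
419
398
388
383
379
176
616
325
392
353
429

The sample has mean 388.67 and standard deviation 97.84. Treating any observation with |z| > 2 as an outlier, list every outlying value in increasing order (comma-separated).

Cutoffs at x̄ ± 2s: 388.67 ± 2·97.84 = [192.99, 584.35].
176: z = -2.17, |z| > 2 → outlier.
616: z = 2.32, |z| > 2 → outlier.
Every other value lies within [192.99, 584.35].

176, 616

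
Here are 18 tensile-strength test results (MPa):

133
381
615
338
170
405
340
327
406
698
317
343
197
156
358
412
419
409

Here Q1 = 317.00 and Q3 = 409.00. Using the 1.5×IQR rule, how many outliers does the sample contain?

5

IQR = 92.00; fences at 317.00 − 138.00 = 179.00 and 409.00 + 138.00 = 547.00.
Outside the cutoffs: 133, 156, 170, 615, 698.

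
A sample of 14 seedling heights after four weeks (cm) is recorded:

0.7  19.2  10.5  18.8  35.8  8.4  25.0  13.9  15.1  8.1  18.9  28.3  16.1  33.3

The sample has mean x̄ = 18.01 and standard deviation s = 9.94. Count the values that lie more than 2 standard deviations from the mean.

0

Cutoffs: x̄ ± 2s = [-1.87, 37.89].
Every value lies within the cutoffs.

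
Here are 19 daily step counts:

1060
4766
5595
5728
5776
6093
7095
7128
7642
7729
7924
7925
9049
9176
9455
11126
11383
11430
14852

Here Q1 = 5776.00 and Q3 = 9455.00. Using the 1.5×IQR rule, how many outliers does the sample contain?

0

IQR = 3679.00; fences at 5776.00 − 5518.50 = 257.50 and 9455.00 + 5518.50 = 14973.50.
Every value lies within the cutoffs.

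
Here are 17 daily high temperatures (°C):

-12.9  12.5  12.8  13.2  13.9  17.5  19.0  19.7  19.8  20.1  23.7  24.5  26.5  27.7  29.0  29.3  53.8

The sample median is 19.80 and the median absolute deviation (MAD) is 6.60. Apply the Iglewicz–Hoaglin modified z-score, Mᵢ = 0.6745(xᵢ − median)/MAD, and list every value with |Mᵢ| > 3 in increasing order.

-12.9, 53.8

|Mᵢ| > 3 ⇔ |xᵢ − 19.80| > 3·6.60/0.6745 = 29.36.
So outliers lie outside [-9.56, 49.16].
-12.9: M = -3.34 → outlier.
53.8: M = 3.47 → outlier.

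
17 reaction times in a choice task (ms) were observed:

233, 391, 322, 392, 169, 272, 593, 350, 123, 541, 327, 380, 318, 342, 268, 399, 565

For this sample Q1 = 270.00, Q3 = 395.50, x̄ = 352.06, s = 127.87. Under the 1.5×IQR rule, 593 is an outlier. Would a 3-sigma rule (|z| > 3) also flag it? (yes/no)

z = (593 − 352.06) / 127.87 = 1.88.
|z| = 1.88 ≤ 3.

no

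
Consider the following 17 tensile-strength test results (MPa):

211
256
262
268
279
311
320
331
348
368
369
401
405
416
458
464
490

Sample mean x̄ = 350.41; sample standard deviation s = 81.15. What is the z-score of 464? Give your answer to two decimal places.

1.40

z = (464 − 350.41) / 81.15 = 1.40.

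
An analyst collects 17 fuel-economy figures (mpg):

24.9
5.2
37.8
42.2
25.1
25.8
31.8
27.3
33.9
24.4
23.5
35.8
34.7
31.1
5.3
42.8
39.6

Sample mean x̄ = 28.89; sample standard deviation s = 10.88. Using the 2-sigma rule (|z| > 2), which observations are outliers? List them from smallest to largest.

5.2, 5.3

Cutoffs at x̄ ± 2s: 28.89 ± 2·10.88 = [7.13, 50.65].
5.2: z = -2.18, |z| > 2 → outlier.
5.3: z = -2.17, |z| > 2 → outlier.
Every other value lies within [7.13, 50.65].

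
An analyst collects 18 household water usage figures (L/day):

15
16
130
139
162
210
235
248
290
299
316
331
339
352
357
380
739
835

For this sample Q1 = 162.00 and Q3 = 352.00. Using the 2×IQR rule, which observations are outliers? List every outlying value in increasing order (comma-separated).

739, 835

IQR = Q3 − Q1 = 352.00 − 162.00 = 190.00.
Lower fence = Q1 − 2·IQR = 162.00 − 380.00 = -218.00.
Upper fence = Q3 + 2·IQR = 352.00 + 380.00 = 732.00.
739 > 732.00 → outlier.
835 > 732.00 → outlier.
All remaining values lie within [-218.00, 732.00].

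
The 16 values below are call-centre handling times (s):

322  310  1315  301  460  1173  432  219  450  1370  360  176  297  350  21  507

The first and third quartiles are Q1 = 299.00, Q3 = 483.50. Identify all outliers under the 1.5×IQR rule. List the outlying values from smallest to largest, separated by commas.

21, 1173, 1315, 1370

IQR = Q3 − Q1 = 483.50 − 299.00 = 184.50.
Lower fence = Q1 − 1.5·IQR = 299.00 − 276.75 = 22.25.
Upper fence = Q3 + 1.5·IQR = 483.50 + 276.75 = 760.25.
21 < 22.25 → outlier.
1173 > 760.25 → outlier.
1315 > 760.25 → outlier.
1370 > 760.25 → outlier.
All remaining values lie within [22.25, 760.25].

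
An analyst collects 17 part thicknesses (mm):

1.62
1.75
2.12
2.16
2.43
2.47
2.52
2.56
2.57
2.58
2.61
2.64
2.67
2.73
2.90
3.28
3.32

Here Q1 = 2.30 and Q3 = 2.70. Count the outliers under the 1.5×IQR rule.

2

IQR = 0.40; fences at 2.30 − 0.60 = 1.70 and 2.70 + 0.60 = 3.30.
Outside the cutoffs: 1.62, 3.32.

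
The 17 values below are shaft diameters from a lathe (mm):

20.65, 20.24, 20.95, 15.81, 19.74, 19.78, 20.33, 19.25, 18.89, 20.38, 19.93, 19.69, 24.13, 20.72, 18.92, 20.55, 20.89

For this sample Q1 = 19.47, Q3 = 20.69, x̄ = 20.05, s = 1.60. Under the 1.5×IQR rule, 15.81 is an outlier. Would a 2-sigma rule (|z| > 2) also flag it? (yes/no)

yes

z = (15.81 − 20.05) / 1.60 = -2.65.
|z| = 2.65 > 2.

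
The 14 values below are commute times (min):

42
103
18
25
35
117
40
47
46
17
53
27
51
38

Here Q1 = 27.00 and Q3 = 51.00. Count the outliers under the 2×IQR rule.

2

IQR = 24.00; fences at 27.00 − 48.00 = -21.00 and 51.00 + 48.00 = 99.00.
Outside the cutoffs: 103, 117.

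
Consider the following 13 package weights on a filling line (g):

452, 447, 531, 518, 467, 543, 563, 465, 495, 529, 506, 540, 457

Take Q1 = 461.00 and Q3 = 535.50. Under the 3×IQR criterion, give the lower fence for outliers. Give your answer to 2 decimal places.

IQR = Q3 − Q1 = 535.50 − 461.00 = 74.50.
Lower fence = Q1 − 3·IQR = 461.00 − 223.50 = 237.50.
Upper fence = Q3 + 3·IQR = 535.50 + 223.50 = 759.00.

237.50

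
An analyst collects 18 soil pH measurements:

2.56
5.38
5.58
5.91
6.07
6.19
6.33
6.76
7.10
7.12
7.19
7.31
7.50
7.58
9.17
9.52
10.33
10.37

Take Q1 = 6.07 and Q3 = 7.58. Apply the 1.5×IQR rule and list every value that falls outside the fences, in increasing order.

IQR = Q3 − Q1 = 7.58 − 6.07 = 1.51.
Lower fence = Q1 − 1.5·IQR = 6.07 − 2.265 = 3.805.
Upper fence = Q3 + 1.5·IQR = 7.58 + 2.265 = 9.845.
2.56 < 3.805 → outlier.
10.33 > 9.845 → outlier.
10.37 > 9.845 → outlier.
All remaining values lie within [3.805, 9.845].

2.56, 10.33, 10.37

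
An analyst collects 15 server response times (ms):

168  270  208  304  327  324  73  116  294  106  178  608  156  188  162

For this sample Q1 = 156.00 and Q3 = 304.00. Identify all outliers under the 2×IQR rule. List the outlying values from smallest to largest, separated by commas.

IQR = Q3 − Q1 = 304.00 − 156.00 = 148.00.
Lower fence = Q1 − 2·IQR = 156.00 − 296.00 = -140.00.
Upper fence = Q3 + 2·IQR = 304.00 + 296.00 = 600.00.
608 > 600.00 → outlier.
All remaining values lie within [-140.00, 600.00].

608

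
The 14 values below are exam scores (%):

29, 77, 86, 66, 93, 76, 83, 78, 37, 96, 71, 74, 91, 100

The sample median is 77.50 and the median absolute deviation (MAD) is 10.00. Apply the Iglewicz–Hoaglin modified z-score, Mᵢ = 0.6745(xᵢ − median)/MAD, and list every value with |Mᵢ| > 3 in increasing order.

29

|Mᵢ| > 3 ⇔ |xᵢ − 77.50| > 3·10.00/0.6745 = 44.48.
So outliers lie outside [33.02, 121.98].
29: M = -3.27 → outlier.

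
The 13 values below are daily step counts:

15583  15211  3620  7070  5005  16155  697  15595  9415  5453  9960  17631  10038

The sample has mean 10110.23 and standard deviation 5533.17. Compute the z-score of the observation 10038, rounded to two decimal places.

z = (10038 − 10110.23) / 5533.17 = -0.01.

-0.01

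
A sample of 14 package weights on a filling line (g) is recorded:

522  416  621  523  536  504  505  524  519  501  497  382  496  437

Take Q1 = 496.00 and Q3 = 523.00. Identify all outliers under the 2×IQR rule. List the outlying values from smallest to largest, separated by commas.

IQR = Q3 − Q1 = 523.00 − 496.00 = 27.00.
Lower fence = Q1 − 2·IQR = 496.00 − 54.00 = 442.00.
Upper fence = Q3 + 2·IQR = 523.00 + 54.00 = 577.00.
382 < 442.00 → outlier.
416 < 442.00 → outlier.
437 < 442.00 → outlier.
621 > 577.00 → outlier.
All remaining values lie within [442.00, 577.00].

382, 416, 437, 621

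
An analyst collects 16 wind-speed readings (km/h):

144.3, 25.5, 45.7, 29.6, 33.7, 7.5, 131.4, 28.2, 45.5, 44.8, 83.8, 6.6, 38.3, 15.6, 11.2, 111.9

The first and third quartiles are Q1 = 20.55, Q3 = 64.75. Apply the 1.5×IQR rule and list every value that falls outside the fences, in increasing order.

IQR = Q3 − Q1 = 64.75 − 20.55 = 44.20.
Lower fence = Q1 − 1.5·IQR = 20.55 − 66.30 = -45.75.
Upper fence = Q3 + 1.5·IQR = 64.75 + 66.30 = 131.05.
131.4 > 131.05 → outlier.
144.3 > 131.05 → outlier.
All remaining values lie within [-45.75, 131.05].

131.4, 144.3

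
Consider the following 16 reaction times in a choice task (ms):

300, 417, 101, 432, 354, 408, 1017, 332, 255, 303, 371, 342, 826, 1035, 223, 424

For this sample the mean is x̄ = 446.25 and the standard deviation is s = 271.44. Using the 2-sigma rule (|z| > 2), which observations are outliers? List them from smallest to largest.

Cutoffs at x̄ ± 2s: 446.25 ± 2·271.44 = [-96.63, 989.13].
1017: z = 2.10, |z| > 2 → outlier.
1035: z = 2.17, |z| > 2 → outlier.
Every other value lies within [-96.63, 989.13].

1017, 1035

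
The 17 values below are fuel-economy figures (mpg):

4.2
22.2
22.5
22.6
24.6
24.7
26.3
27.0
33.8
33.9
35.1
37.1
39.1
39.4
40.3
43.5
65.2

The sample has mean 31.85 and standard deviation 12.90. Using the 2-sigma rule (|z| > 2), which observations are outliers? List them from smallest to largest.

Cutoffs at x̄ ± 2s: 31.85 ± 2·12.90 = [6.05, 57.65].
4.2: z = -2.14, |z| > 2 → outlier.
65.2: z = 2.59, |z| > 2 → outlier.
Every other value lies within [6.05, 57.65].

4.2, 65.2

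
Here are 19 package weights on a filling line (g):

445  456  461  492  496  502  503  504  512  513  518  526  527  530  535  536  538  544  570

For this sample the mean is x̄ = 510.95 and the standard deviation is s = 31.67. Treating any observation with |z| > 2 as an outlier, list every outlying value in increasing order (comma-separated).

445

Cutoffs at x̄ ± 2s: 510.95 ± 2·31.67 = [447.61, 574.29].
445: z = -2.08, |z| > 2 → outlier.
Every other value lies within [447.61, 574.29].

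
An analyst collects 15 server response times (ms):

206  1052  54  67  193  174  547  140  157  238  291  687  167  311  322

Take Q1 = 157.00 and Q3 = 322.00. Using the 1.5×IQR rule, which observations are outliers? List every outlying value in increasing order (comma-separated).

IQR = Q3 − Q1 = 322.00 − 157.00 = 165.00.
Lower fence = Q1 − 1.5·IQR = 157.00 − 247.50 = -90.50.
Upper fence = Q3 + 1.5·IQR = 322.00 + 247.50 = 569.50.
687 > 569.50 → outlier.
1052 > 569.50 → outlier.
All remaining values lie within [-90.50, 569.50].

687, 1052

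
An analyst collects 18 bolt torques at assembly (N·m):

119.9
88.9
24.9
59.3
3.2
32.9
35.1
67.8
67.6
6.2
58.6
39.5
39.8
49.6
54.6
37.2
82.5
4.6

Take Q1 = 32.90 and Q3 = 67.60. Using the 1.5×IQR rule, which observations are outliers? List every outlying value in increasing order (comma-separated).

119.9

IQR = Q3 − Q1 = 67.60 − 32.90 = 34.70.
Lower fence = Q1 − 1.5·IQR = 32.90 − 52.05 = -19.15.
Upper fence = Q3 + 1.5·IQR = 67.60 + 52.05 = 119.65.
119.9 > 119.65 → outlier.
All remaining values lie within [-19.15, 119.65].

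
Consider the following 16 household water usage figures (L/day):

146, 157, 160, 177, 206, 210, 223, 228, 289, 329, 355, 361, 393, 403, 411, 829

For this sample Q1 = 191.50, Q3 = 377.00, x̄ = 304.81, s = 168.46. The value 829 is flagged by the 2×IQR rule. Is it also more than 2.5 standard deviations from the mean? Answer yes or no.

z = (829 − 304.81) / 168.46 = 3.11.
|z| = 3.11 > 2.5.

yes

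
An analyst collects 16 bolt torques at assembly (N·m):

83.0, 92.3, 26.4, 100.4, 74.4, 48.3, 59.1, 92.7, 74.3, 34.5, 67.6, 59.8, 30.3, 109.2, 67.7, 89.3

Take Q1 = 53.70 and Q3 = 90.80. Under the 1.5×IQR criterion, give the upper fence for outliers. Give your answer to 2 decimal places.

IQR = Q3 − Q1 = 90.80 − 53.70 = 37.10.
Lower fence = Q1 − 1.5·IQR = 53.70 − 55.65 = -1.95.
Upper fence = Q3 + 1.5·IQR = 90.80 + 55.65 = 146.45.

146.45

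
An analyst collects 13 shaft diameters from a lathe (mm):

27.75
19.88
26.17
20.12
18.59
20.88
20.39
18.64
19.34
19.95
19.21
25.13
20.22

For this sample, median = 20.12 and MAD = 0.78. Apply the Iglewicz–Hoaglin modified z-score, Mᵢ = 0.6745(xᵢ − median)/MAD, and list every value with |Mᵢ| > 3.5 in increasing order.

|Mᵢ| > 3.5 ⇔ |xᵢ − 20.12| > 3.5·0.78/0.6745 = 4.05.
So outliers lie outside [16.07, 24.17].
25.13: M = 4.33 → outlier.
26.17: M = 5.23 → outlier.
27.75: M = 6.60 → outlier.

25.13, 26.17, 27.75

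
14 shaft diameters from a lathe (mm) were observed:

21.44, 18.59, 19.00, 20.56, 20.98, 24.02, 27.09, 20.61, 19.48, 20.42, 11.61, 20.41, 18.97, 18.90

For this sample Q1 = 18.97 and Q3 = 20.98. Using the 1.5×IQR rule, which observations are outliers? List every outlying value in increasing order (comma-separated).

IQR = Q3 − Q1 = 20.98 − 18.97 = 2.01.
Lower fence = Q1 − 1.5·IQR = 18.97 − 3.015 = 15.955.
Upper fence = Q3 + 1.5·IQR = 20.98 + 3.015 = 23.995.
11.61 < 15.955 → outlier.
24.02 > 23.995 → outlier.
27.09 > 23.995 → outlier.
All remaining values lie within [15.955, 23.995].

11.61, 24.02, 27.09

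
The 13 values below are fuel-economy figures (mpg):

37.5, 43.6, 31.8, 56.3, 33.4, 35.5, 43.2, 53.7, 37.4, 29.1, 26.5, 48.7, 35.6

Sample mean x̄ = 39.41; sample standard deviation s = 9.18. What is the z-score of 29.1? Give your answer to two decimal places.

z = (29.1 − 39.41) / 9.18 = -1.12.

-1.12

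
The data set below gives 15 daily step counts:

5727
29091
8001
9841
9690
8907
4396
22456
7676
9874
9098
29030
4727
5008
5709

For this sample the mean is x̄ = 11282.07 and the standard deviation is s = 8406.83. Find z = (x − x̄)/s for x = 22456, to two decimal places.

1.33

z = (22456 − 11282.07) / 8406.83 = 1.33.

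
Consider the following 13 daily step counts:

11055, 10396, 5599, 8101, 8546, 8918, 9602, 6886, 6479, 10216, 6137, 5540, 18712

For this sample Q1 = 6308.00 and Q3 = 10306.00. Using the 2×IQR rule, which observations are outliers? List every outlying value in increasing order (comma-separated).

IQR = Q3 − Q1 = 10306.00 − 6308.00 = 3998.00.
Lower fence = Q1 − 2·IQR = 6308.00 − 7996.00 = -1688.00.
Upper fence = Q3 + 2·IQR = 10306.00 + 7996.00 = 18302.00.
18712 > 18302.00 → outlier.
All remaining values lie within [-1688.00, 18302.00].

18712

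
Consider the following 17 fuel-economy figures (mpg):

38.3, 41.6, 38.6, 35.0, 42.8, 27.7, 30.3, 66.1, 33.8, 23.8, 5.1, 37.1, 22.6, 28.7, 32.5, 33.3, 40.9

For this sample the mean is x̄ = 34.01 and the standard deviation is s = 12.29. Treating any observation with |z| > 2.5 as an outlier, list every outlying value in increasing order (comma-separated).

66.1

Cutoffs at x̄ ± 2.5s: 34.01 ± 2.5·12.29 = [3.285, 64.735].
66.1: z = 2.61, |z| > 2.5 → outlier.
Every other value lies within [3.285, 64.735].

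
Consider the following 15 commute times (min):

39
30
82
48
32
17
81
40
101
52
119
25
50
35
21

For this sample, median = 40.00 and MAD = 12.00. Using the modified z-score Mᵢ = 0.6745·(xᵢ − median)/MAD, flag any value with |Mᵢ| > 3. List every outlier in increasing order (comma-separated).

101, 119

|Mᵢ| > 3 ⇔ |xᵢ − 40.00| > 3·12.00/0.6745 = 53.37.
So outliers lie outside [-13.37, 93.37].
101: M = 3.43 → outlier.
119: M = 4.44 → outlier.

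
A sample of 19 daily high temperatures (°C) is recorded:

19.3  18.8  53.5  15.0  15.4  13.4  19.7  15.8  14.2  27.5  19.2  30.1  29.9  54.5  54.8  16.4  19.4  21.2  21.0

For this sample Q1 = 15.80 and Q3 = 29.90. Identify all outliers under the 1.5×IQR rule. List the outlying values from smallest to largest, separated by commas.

IQR = Q3 − Q1 = 29.90 − 15.80 = 14.10.
Lower fence = Q1 − 1.5·IQR = 15.80 − 21.15 = -5.35.
Upper fence = Q3 + 1.5·IQR = 29.90 + 21.15 = 51.05.
53.5 > 51.05 → outlier.
54.5 > 51.05 → outlier.
54.8 > 51.05 → outlier.
All remaining values lie within [-5.35, 51.05].

53.5, 54.5, 54.8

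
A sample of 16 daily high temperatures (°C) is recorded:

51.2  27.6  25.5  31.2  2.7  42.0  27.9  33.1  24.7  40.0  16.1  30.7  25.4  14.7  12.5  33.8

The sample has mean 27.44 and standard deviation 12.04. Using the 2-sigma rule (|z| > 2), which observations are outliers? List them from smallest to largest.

Cutoffs at x̄ ± 2s: 27.44 ± 2·12.04 = [3.36, 51.52].
2.7: z = -2.05, |z| > 2 → outlier.
Every other value lies within [3.36, 51.52].

2.7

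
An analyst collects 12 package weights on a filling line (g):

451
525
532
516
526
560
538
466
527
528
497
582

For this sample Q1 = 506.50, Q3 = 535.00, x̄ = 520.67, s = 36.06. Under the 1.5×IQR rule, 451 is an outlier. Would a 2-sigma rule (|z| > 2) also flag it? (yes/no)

z = (451 − 520.67) / 36.06 = -1.93.
|z| = 1.93 ≤ 2.

no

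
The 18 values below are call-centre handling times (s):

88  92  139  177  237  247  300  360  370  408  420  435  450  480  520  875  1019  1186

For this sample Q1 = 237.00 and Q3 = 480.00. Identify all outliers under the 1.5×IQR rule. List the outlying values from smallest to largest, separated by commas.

875, 1019, 1186

IQR = Q3 − Q1 = 480.00 − 237.00 = 243.00.
Lower fence = Q1 − 1.5·IQR = 237.00 − 364.50 = -127.50.
Upper fence = Q3 + 1.5·IQR = 480.00 + 364.50 = 844.50.
875 > 844.50 → outlier.
1019 > 844.50 → outlier.
1186 > 844.50 → outlier.
All remaining values lie within [-127.50, 844.50].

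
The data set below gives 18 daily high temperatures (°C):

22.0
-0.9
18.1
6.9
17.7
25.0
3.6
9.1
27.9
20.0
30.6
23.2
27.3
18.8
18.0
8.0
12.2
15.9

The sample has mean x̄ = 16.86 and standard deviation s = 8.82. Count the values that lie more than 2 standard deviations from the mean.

1

Cutoffs: x̄ ± 2s = [-0.78, 34.50].
Outside the cutoffs: -0.9.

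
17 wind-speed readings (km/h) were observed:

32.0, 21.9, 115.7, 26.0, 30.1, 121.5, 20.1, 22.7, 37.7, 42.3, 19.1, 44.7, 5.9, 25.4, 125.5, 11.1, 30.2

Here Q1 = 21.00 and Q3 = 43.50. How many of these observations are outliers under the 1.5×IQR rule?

3

IQR = 22.50; fences at 21.00 − 33.75 = -12.75 and 43.50 + 33.75 = 77.25.
Outside the cutoffs: 115.7, 121.5, 125.5.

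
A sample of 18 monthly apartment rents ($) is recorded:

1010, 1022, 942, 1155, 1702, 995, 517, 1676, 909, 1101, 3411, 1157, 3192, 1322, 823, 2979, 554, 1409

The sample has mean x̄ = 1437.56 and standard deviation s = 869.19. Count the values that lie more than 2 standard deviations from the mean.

Cutoffs: x̄ ± 2s = [-300.82, 3175.94].
Outside the cutoffs: 3192, 3411.

2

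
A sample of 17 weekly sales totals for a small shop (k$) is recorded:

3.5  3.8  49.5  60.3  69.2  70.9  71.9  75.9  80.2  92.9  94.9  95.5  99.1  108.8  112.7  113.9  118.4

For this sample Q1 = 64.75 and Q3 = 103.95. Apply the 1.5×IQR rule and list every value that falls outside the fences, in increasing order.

3.5, 3.8

IQR = Q3 − Q1 = 103.95 − 64.75 = 39.20.
Lower fence = Q1 − 1.5·IQR = 64.75 − 58.80 = 5.95.
Upper fence = Q3 + 1.5·IQR = 103.95 + 58.80 = 162.75.
3.5 < 5.95 → outlier.
3.8 < 5.95 → outlier.
All remaining values lie within [5.95, 162.75].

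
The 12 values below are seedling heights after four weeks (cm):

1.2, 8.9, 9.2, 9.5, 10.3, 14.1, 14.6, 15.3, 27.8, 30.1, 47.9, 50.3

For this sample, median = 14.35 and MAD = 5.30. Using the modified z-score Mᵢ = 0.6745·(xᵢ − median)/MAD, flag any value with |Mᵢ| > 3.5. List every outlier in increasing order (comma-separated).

|Mᵢ| > 3.5 ⇔ |xᵢ − 14.35| > 3.5·5.30/0.6745 = 27.50.
So outliers lie outside [-13.15, 41.85].
47.9: M = 4.27 → outlier.
50.3: M = 4.58 → outlier.

47.9, 50.3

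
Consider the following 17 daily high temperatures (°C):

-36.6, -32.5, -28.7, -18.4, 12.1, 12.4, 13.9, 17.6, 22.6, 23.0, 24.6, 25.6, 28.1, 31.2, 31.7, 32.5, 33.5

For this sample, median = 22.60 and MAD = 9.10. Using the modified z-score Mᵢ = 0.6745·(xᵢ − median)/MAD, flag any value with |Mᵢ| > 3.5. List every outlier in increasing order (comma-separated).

-36.6, -32.5, -28.7

|Mᵢ| > 3.5 ⇔ |xᵢ − 22.60| > 3.5·9.10/0.6745 = 47.22.
So outliers lie outside [-24.62, 69.82].
-36.6: M = -4.39 → outlier.
-32.5: M = -4.08 → outlier.
-28.7: M = -3.80 → outlier.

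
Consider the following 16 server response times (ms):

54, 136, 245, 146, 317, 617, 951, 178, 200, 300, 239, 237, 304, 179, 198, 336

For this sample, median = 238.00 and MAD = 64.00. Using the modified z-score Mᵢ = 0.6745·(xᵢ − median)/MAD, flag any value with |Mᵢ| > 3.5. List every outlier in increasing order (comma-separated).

617, 951

|Mᵢ| > 3.5 ⇔ |xᵢ − 238.00| > 3.5·64.00/0.6745 = 332.10.
So outliers lie outside [-94.10, 570.10].
617: M = 3.99 → outlier.
951: M = 7.51 → outlier.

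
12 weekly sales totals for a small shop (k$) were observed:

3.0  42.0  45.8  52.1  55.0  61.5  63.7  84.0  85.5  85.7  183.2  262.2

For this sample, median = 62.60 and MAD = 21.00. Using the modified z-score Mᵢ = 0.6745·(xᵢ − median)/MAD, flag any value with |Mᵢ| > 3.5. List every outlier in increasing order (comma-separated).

|Mᵢ| > 3.5 ⇔ |xᵢ − 62.60| > 3.5·21.00/0.6745 = 108.97.
So outliers lie outside [-46.37, 171.57].
183.2: M = 3.87 → outlier.
262.2: M = 6.41 → outlier.

183.2, 262.2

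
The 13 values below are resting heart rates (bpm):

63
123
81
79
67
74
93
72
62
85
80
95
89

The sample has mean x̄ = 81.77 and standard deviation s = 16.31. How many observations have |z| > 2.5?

Cutoffs: x̄ ± 2.5s = [40.995, 122.545].
Outside the cutoffs: 123.

1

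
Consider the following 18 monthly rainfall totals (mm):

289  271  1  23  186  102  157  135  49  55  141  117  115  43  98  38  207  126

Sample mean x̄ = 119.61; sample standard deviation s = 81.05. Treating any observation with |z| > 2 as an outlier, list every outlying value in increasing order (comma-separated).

289

Cutoffs at x̄ ± 2s: 119.61 ± 2·81.05 = [-42.49, 281.71].
289: z = 2.09, |z| > 2 → outlier.
Every other value lies within [-42.49, 281.71].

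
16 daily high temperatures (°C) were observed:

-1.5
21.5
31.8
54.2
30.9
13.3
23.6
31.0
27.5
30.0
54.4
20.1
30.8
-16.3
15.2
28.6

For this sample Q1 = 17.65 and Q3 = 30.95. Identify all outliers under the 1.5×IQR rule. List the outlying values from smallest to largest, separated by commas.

-16.3, 54.2, 54.4

IQR = Q3 − Q1 = 30.95 − 17.65 = 13.30.
Lower fence = Q1 − 1.5·IQR = 17.65 − 19.95 = -2.30.
Upper fence = Q3 + 1.5·IQR = 30.95 + 19.95 = 50.90.
-16.3 < -2.30 → outlier.
54.2 > 50.90 → outlier.
54.4 > 50.90 → outlier.
All remaining values lie within [-2.30, 50.90].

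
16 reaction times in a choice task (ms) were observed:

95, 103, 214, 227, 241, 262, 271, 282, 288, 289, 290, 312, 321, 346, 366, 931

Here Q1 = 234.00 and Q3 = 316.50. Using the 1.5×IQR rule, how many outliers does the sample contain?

IQR = 82.50; fences at 234.00 − 123.75 = 110.25 and 316.50 + 123.75 = 440.25.
Outside the cutoffs: 95, 103, 931.

3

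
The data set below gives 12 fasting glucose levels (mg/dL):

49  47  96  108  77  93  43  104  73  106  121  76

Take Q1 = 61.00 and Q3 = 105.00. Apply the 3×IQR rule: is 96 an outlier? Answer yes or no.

IQR = Q3 − Q1 = 105.00 − 61.00 = 44.00.
Lower fence = Q1 − 3·IQR = 61.00 − 132.00 = -71.00.
Upper fence = Q3 + 3·IQR = 105.00 + 132.00 = 237.00.
96 lies within [-71.00, 237.00].

no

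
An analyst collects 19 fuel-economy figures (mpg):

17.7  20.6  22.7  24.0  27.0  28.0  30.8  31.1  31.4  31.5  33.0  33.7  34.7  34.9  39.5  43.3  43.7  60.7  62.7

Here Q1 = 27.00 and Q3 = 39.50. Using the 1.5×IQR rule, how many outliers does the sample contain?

IQR = 12.50; fences at 27.00 − 18.75 = 8.25 and 39.50 + 18.75 = 58.25.
Outside the cutoffs: 60.7, 62.7.

2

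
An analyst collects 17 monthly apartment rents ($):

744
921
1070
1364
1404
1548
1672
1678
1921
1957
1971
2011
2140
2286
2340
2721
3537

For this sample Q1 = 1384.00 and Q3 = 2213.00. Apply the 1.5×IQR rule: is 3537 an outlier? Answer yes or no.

yes

IQR = Q3 − Q1 = 2213.00 − 1384.00 = 829.00.
Lower fence = Q1 − 1.5·IQR = 1384.00 − 1243.50 = 140.50.
Upper fence = Q3 + 1.5·IQR = 2213.00 + 1243.50 = 3456.50.
3537 lies above the upper fence.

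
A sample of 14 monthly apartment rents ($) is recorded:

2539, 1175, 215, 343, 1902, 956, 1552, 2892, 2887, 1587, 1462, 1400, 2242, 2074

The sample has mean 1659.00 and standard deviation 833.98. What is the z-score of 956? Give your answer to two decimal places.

-0.84

z = (956 − 1659.00) / 833.98 = -0.84.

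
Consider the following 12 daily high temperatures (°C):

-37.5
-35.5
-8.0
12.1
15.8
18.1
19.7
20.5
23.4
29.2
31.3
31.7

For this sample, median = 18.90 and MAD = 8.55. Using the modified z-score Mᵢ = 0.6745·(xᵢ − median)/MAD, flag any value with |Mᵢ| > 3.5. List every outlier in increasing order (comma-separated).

|Mᵢ| > 3.5 ⇔ |xᵢ − 18.90| > 3.5·8.55/0.6745 = 44.37.
So outliers lie outside [-25.47, 63.27].
-37.5: M = -4.45 → outlier.
-35.5: M = -4.29 → outlier.

-37.5, -35.5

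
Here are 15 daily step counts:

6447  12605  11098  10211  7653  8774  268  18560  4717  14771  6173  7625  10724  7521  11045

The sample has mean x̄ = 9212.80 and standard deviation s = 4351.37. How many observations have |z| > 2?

2

Cutoffs: x̄ ± 2s = [510.06, 17915.54].
Outside the cutoffs: 268, 18560.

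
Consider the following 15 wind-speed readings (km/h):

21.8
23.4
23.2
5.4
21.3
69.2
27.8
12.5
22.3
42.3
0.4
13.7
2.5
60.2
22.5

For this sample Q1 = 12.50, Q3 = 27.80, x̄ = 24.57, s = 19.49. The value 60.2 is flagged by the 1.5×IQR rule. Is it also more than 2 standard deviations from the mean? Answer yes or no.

no

z = (60.2 − 24.57) / 19.49 = 1.83.
|z| = 1.83 ≤ 2.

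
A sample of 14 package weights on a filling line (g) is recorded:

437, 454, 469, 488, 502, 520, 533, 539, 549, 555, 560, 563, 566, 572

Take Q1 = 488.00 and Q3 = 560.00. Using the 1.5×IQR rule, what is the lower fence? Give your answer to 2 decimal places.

IQR = Q3 − Q1 = 560.00 − 488.00 = 72.00.
Lower fence = Q1 − 1.5·IQR = 488.00 − 108.00 = 380.00.
Upper fence = Q3 + 1.5·IQR = 560.00 + 108.00 = 668.00.

380.00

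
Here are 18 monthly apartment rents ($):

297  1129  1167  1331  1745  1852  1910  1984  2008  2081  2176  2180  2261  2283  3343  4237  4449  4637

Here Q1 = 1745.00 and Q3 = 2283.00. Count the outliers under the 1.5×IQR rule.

IQR = 538.00; fences at 1745.00 − 807.00 = 938.00 and 2283.00 + 807.00 = 3090.00.
Outside the cutoffs: 297, 3343, 4237, 4449, 4637.

5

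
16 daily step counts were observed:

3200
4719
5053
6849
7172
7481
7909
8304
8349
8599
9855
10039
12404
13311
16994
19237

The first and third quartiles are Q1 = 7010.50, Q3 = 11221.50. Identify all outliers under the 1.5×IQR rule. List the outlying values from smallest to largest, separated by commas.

IQR = Q3 − Q1 = 11221.50 − 7010.50 = 4211.00.
Lower fence = Q1 − 1.5·IQR = 7010.50 − 6316.50 = 694.00.
Upper fence = Q3 + 1.5·IQR = 11221.50 + 6316.50 = 17538.00.
19237 > 17538.00 → outlier.
All remaining values lie within [694.00, 17538.00].

19237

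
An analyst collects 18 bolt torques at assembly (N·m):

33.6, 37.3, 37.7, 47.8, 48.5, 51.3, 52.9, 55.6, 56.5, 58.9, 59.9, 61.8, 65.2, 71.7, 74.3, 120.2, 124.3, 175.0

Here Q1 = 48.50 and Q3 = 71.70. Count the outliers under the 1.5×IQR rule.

3

IQR = 23.20; fences at 48.50 − 34.80 = 13.70 and 71.70 + 34.80 = 106.50.
Outside the cutoffs: 120.2, 124.3, 175.0.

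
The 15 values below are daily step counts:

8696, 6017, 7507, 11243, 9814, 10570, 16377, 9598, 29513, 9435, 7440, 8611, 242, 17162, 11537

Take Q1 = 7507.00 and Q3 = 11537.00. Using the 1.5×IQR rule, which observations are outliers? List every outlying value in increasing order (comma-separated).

242, 29513

IQR = Q3 − Q1 = 11537.00 − 7507.00 = 4030.00.
Lower fence = Q1 − 1.5·IQR = 7507.00 − 6045.00 = 1462.00.
Upper fence = Q3 + 1.5·IQR = 11537.00 + 6045.00 = 17582.00.
242 < 1462.00 → outlier.
29513 > 17582.00 → outlier.
All remaining values lie within [1462.00, 17582.00].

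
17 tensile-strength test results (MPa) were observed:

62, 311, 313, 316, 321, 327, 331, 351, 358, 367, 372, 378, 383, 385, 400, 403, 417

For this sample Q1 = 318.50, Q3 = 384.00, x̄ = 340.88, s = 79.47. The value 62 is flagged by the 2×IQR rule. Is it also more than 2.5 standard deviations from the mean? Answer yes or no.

z = (62 − 340.88) / 79.47 = -3.51.
|z| = 3.51 > 2.5.

yes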